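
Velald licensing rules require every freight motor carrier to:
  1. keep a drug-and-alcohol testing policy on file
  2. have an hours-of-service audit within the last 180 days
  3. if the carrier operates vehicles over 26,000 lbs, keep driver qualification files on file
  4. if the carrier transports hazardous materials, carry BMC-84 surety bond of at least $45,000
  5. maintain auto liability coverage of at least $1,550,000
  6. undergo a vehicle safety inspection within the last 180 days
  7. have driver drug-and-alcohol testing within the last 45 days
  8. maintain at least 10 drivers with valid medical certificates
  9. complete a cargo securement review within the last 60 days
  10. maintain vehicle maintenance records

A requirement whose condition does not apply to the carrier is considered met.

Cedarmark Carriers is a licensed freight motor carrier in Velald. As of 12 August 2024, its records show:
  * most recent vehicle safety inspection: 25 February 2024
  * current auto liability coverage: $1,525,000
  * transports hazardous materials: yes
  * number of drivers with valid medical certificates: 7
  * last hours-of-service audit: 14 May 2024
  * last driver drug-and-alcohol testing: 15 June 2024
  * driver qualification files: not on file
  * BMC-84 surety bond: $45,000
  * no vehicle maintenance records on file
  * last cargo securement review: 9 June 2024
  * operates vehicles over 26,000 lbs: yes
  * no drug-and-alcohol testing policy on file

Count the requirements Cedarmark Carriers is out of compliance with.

7

1. drug-and-alcohol testing policy absent → not met
2. hours-of-service audit 90 days ago vs limit 180 → met
3. condition 'operates vehicles over 26,000 lbs' holds; driver qualification files absent → not met
4. condition 'transports hazardous materials' holds; BMC-84 surety bond $45,000 ≥ $45,000 → met
5. auto liability coverage $1,525,000 < $1,550,000 → not met
6. vehicle safety inspection 169 days ago vs limit 180 → met
7. driver drug-and-alcohol testing 58 days ago vs limit 45 → not met
8. drivers with valid medical certificates 7 < 10 → not met
9. cargo securement review 64 days ago vs limit 60 → not met
10. vehicle maintenance records absent → not met
Not met: 7 of 10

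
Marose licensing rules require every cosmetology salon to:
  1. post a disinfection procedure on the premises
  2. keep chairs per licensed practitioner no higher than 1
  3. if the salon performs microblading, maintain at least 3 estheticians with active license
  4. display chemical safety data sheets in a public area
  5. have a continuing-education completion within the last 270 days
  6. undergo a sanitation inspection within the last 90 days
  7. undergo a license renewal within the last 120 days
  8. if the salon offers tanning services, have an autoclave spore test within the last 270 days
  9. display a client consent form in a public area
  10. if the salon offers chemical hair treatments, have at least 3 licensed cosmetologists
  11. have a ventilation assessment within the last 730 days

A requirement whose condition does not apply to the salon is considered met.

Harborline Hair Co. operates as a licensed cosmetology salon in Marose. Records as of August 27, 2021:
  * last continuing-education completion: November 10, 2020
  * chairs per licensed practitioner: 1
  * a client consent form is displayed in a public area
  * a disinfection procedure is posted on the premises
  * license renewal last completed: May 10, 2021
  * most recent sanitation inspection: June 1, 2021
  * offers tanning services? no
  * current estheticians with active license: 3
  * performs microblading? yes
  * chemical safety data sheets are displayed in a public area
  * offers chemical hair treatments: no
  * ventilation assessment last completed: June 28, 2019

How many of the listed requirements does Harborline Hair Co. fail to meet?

1. disinfection procedure present → met
2. chairs per licensed practitioner 1 ≤ 1 → met
3. condition 'performs microblading' holds; estheticians with active license 3 ≥ 3 → met
4. chemical safety data sheets present → met
5. continuing-education completion 290 days ago vs limit 270 → not met
6. sanitation inspection 87 days ago vs limit 90 → met
7. license renewal 109 days ago vs limit 120 → met
8. condition 'offers tanning services' does not hold → requirement n/a → met
9. client consent form present → met
10. condition 'offers chemical hair treatments' does not hold → requirement n/a → met
11. ventilation assessment 791 days ago vs limit 730 → not met
Not met: 2 of 11

2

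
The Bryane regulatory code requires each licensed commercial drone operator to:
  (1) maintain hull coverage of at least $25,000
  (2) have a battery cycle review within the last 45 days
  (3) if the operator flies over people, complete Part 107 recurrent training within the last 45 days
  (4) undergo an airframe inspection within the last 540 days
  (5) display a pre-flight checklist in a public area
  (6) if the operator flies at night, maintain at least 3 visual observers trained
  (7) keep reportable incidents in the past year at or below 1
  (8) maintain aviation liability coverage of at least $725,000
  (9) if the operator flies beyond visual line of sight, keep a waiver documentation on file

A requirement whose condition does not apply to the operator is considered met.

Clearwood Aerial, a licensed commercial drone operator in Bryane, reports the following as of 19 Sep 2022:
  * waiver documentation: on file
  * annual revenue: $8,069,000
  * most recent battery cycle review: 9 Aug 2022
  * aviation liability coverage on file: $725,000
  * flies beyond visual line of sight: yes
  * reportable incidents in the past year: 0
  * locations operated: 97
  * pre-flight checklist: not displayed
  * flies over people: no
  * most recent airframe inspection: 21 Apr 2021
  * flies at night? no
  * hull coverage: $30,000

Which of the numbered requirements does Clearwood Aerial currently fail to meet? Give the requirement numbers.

5

1. hull coverage $30,000 ≥ $25,000 → met
2. battery cycle review 41 days ago vs limit 45 → met
3. condition 'flies over people' does not hold → requirement n/a → met
4. airframe inspection 516 days ago vs limit 540 → met
5. pre-flight checklist absent → not met
6. condition 'flies at night' does not hold → requirement n/a → met
7. reportable incidents in the past year 0 ≤ 1 → met
8. aviation liability coverage $725,000 ≥ $725,000 → met
9. condition 'flies beyond visual line of sight' holds; waiver documentation present → met
Not met: 5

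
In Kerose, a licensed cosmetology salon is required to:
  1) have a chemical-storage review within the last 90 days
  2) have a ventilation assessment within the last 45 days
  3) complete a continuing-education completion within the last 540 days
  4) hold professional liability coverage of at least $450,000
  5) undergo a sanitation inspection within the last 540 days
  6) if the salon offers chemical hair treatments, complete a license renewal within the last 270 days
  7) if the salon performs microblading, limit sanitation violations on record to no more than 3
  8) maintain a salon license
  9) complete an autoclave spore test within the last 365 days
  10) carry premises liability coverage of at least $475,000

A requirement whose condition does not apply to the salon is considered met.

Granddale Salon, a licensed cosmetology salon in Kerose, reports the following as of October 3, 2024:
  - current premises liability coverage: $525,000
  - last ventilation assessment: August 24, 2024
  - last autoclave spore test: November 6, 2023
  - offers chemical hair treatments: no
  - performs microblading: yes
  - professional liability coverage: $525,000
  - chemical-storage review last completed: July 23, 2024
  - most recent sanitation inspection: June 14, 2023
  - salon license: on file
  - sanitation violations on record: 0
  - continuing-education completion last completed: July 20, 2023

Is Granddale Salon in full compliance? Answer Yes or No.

1. chemical-storage review 72 days ago vs limit 90 → met
2. ventilation assessment 40 days ago vs limit 45 → met
3. continuing-education completion 441 days ago vs limit 540 → met
4. professional liability coverage $525,000 ≥ $450,000 → met
5. sanitation inspection 477 days ago vs limit 540 → met
6. condition 'offers chemical hair treatments' does not hold → requirement n/a → met
7. condition 'performs microblading' holds; sanitation violations on record 0 ≤ 3 → met
8. salon license present → met
9. autoclave spore test 332 days ago vs limit 365 → met
10. premises liability coverage $525,000 ≥ $475,000 → met
All met.

Yes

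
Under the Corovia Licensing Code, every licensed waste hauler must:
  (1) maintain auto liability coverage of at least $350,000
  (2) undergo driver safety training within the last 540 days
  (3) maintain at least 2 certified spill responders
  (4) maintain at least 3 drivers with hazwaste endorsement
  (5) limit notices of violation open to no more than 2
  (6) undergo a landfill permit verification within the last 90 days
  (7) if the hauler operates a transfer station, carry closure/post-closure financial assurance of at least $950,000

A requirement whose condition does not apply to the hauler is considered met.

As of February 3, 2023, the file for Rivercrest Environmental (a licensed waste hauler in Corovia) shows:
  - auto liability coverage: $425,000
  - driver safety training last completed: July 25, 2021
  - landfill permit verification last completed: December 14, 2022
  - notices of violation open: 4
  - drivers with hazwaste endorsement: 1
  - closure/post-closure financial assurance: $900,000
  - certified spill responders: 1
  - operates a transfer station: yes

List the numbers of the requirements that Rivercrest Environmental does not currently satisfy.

1. auto liability coverage $425,000 ≥ $350,000 → met
2. driver safety training 558 days ago vs limit 540 → not met
3. certified spill responders 1 < 2 → not met
4. drivers with hazwaste endorsement 1 < 3 → not met
5. notices of violation open 4 > 2 → not met
6. landfill permit verification 51 days ago vs limit 90 → met
7. condition 'operates a transfer station' holds; closure/post-closure financial assurance $900,000 < $950,000 → not met
Not met: 2, 3, 4, 5, 7

2, 3, 4, 5, 7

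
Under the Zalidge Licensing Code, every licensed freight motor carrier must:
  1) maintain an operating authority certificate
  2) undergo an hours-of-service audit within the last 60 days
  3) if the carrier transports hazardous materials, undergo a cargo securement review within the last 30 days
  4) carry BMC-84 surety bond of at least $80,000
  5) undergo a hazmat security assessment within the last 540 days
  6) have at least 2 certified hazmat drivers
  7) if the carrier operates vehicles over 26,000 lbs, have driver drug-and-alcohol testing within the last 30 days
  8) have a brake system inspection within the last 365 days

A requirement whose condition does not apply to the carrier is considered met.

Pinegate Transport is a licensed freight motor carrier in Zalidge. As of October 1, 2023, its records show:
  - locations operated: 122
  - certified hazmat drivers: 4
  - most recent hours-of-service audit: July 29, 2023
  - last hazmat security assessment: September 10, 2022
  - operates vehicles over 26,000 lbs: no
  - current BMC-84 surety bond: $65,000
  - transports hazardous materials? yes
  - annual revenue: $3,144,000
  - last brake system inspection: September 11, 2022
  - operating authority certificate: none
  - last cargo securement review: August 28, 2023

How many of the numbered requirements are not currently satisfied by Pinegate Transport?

1. operating authority certificate absent → not met
2. hours-of-service audit 64 days ago vs limit 60 → not met
3. condition 'transports hazardous materials' holds; cargo securement review 34 days ago vs limit 30 → not met
4. BMC-84 surety bond $65,000 < $80,000 → not met
5. hazmat security assessment 386 days ago vs limit 540 → met
6. certified hazmat drivers 4 ≥ 2 → met
7. condition 'operates vehicles over 26,000 lbs' does not hold → requirement n/a → met
8. brake system inspection 385 days ago vs limit 365 → not met
Not met: 5 of 8

5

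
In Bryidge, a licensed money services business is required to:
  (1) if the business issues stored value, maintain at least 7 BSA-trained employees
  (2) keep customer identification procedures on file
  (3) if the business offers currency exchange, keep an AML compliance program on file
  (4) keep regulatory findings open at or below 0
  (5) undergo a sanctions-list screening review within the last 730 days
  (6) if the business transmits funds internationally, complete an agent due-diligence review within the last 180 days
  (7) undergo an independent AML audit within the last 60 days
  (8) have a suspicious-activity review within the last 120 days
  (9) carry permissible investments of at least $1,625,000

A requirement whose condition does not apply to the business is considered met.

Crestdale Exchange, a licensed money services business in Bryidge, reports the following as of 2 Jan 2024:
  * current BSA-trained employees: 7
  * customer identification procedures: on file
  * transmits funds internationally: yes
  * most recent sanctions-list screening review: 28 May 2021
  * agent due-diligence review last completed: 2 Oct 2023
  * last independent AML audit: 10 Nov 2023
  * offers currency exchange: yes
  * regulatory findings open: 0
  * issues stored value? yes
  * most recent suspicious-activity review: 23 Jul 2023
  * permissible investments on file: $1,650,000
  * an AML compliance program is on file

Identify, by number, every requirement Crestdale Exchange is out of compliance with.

1. condition 'issues stored value' holds; BSA-trained employees 7 ≥ 7 → met
2. customer identification procedures present → met
3. condition 'offers currency exchange' holds; AML compliance program present → met
4. regulatory findings open 0 ≤ 0 → met
5. sanctions-list screening review 949 days ago vs limit 730 → not met
6. condition 'transmits funds internationally' holds; agent due-diligence review 92 days ago vs limit 180 → met
7. independent AML audit 53 days ago vs limit 60 → met
8. suspicious-activity review 163 days ago vs limit 120 → not met
9. permissible investments $1,650,000 ≥ $1,625,000 → met
Not met: 5, 8

5, 8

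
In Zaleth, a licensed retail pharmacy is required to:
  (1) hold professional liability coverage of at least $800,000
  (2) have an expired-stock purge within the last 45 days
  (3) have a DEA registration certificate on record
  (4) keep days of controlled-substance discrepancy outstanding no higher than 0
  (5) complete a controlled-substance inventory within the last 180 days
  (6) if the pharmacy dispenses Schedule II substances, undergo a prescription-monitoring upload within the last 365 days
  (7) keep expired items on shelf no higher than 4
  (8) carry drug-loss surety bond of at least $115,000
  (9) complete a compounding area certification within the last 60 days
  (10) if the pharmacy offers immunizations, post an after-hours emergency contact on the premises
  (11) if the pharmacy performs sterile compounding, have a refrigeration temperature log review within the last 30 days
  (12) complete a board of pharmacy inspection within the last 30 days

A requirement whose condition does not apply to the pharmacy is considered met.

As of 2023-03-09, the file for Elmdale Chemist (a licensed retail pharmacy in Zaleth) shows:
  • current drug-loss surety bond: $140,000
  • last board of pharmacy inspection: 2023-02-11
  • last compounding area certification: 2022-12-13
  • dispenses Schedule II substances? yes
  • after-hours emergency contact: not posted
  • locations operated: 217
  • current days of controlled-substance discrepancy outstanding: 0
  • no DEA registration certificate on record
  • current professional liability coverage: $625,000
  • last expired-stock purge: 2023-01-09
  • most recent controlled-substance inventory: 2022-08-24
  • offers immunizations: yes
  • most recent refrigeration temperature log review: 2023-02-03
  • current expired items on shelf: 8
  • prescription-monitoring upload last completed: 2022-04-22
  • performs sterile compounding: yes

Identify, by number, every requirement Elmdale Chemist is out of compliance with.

1, 2, 3, 5, 7, 9, 10, 11

1. professional liability coverage $625,000 < $800,000 → not met
2. expired-stock purge 59 days ago vs limit 45 → not met
3. DEA registration certificate absent → not met
4. days of controlled-substance discrepancy outstanding 0 ≤ 0 → met
5. controlled-substance inventory 197 days ago vs limit 180 → not met
6. condition 'dispenses Schedule II substances' holds; prescription-monitoring upload 321 days ago vs limit 365 → met
7. expired items on shelf 8 > 4 → not met
8. drug-loss surety bond $140,000 ≥ $115,000 → met
9. compounding area certification 86 days ago vs limit 60 → not met
10. condition 'offers immunizations' holds; after-hours emergency contact absent → not met
11. condition 'performs sterile compounding' holds; refrigeration temperature log review 34 days ago vs limit 30 → not met
12. board of pharmacy inspection 26 days ago vs limit 30 → met
Not met: 1, 2, 3, 5, 7, 9, 10, 11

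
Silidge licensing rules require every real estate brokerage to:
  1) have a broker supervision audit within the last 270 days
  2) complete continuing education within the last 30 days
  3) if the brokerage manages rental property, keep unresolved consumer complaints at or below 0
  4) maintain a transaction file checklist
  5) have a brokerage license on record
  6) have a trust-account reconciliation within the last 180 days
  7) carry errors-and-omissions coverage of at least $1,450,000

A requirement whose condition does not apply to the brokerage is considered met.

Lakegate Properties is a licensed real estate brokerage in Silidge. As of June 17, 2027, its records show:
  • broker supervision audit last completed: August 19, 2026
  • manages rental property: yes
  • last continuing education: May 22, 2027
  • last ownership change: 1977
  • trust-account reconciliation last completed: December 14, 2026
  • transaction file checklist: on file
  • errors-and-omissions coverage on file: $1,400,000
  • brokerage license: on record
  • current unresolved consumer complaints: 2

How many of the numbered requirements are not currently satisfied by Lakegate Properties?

1. broker supervision audit 302 days ago vs limit 270 → not met
2. continuing education 26 days ago vs limit 30 → met
3. condition 'manages rental property' holds; unresolved consumer complaints 2 > 0 → not met
4. transaction file checklist present → met
5. brokerage license present → met
6. trust-account reconciliation 185 days ago vs limit 180 → not met
7. errors-and-omissions coverage $1,400,000 < $1,450,000 → not met
Not met: 4 of 7

4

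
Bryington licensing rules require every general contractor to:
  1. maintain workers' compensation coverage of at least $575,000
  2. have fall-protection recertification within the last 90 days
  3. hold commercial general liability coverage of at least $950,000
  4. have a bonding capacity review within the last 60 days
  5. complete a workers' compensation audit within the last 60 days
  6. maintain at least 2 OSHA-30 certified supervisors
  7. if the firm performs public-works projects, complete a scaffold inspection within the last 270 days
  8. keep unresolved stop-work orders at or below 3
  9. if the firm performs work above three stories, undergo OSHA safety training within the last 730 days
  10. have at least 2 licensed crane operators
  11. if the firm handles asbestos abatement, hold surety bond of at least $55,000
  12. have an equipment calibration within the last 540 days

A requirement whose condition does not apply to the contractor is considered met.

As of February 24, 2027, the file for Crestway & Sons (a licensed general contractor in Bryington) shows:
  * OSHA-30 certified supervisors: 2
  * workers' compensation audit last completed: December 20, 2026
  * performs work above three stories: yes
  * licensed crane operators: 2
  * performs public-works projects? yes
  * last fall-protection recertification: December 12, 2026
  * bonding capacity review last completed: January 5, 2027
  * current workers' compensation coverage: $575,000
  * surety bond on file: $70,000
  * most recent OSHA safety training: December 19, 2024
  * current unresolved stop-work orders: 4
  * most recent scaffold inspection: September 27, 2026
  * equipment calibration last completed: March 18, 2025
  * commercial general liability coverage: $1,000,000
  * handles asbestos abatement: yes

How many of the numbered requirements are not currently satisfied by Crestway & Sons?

4

1. workers' compensation coverage $575,000 ≥ $575,000 → met
2. fall-protection recertification 74 days ago vs limit 90 → met
3. commercial general liability coverage $1,000,000 ≥ $950,000 → met
4. bonding capacity review 50 days ago vs limit 60 → met
5. workers' compensation audit 66 days ago vs limit 60 → not met
6. OSHA-30 certified supervisors 2 ≥ 2 → met
7. condition 'performs public-works projects' holds; scaffold inspection 150 days ago vs limit 270 → met
8. unresolved stop-work orders 4 > 3 → not met
9. condition 'performs work above three stories' holds; OSHA safety training 797 days ago vs limit 730 → not met
10. licensed crane operators 2 ≥ 2 → met
11. condition 'handles asbestos abatement' holds; surety bond $70,000 ≥ $55,000 → met
12. equipment calibration 708 days ago vs limit 540 → not met
Not met: 4 of 12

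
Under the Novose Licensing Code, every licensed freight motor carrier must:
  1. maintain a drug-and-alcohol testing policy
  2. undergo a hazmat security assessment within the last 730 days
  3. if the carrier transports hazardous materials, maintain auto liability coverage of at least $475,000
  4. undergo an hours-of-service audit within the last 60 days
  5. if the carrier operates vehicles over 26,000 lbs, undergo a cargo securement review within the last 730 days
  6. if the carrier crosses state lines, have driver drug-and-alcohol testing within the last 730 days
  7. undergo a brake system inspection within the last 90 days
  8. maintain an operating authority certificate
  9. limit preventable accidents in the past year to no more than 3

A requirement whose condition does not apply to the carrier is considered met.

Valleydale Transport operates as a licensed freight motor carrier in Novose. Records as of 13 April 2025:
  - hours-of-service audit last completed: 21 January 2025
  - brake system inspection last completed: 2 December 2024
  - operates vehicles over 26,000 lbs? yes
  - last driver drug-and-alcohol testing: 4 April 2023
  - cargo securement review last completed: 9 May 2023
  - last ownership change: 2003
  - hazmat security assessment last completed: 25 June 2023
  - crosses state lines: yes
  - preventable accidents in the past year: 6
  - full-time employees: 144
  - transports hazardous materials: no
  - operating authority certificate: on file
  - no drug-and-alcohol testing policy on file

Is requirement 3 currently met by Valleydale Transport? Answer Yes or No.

Yes

3. condition 'transports hazardous materials' does not hold → requirement n/a → met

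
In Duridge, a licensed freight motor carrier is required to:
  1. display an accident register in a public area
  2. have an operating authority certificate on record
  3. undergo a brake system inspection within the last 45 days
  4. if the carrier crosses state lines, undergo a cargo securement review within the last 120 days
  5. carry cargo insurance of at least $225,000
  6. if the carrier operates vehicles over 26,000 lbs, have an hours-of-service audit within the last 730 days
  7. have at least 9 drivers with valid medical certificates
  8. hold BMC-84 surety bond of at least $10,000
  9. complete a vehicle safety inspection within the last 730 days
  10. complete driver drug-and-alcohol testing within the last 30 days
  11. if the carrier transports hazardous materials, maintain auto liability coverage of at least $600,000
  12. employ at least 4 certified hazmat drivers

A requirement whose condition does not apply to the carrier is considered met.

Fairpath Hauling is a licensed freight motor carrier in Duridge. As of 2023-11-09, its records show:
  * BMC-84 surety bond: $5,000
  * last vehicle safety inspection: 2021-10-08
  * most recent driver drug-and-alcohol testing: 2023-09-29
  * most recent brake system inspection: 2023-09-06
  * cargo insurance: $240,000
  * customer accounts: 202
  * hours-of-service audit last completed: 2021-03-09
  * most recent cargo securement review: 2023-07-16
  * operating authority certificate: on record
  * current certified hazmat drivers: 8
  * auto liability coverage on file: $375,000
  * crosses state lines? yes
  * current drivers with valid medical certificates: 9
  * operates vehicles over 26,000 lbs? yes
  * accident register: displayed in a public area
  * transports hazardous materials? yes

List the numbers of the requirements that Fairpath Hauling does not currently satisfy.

3, 6, 8, 9, 10, 11

1. accident register present → met
2. operating authority certificate present → met
3. brake system inspection 64 days ago vs limit 45 → not met
4. condition 'crosses state lines' holds; cargo securement review 116 days ago vs limit 120 → met
5. cargo insurance $240,000 ≥ $225,000 → met
6. condition 'operates vehicles over 26,000 lbs' holds; hours-of-service audit 975 days ago vs limit 730 → not met
7. drivers with valid medical certificates 9 ≥ 9 → met
8. BMC-84 surety bond $5,000 < $10,000 → not met
9. vehicle safety inspection 762 days ago vs limit 730 → not met
10. driver drug-and-alcohol testing 41 days ago vs limit 30 → not met
11. condition 'transports hazardous materials' holds; auto liability coverage $375,000 < $600,000 → not met
12. certified hazmat drivers 8 ≥ 4 → met
Not met: 3, 6, 8, 9, 10, 11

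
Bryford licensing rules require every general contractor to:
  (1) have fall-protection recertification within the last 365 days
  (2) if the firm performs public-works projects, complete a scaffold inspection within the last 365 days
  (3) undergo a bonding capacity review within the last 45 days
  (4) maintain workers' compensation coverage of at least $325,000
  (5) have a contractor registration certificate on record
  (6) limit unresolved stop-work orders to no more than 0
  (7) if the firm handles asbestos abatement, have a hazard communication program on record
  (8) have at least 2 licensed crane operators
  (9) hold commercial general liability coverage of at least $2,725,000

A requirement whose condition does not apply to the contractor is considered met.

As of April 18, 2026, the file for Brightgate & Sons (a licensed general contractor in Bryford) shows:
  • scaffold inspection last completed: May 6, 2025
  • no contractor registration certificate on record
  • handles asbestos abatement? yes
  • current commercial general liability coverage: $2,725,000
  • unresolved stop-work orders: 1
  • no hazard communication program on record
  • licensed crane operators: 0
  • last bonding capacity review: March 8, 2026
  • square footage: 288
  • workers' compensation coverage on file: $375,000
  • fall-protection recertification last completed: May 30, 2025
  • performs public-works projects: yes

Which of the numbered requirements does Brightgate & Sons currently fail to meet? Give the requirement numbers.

1. fall-protection recertification 323 days ago vs limit 365 → met
2. condition 'performs public-works projects' holds; scaffold inspection 347 days ago vs limit 365 → met
3. bonding capacity review 41 days ago vs limit 45 → met
4. workers' compensation coverage $375,000 ≥ $325,000 → met
5. contractor registration certificate absent → not met
6. unresolved stop-work orders 1 > 0 → not met
7. condition 'handles asbestos abatement' holds; hazard communication program absent → not met
8. licensed crane operators 0 < 2 → not met
9. commercial general liability coverage $2,725,000 ≥ $2,725,000 → met
Not met: 5, 6, 7, 8

5, 6, 7, 8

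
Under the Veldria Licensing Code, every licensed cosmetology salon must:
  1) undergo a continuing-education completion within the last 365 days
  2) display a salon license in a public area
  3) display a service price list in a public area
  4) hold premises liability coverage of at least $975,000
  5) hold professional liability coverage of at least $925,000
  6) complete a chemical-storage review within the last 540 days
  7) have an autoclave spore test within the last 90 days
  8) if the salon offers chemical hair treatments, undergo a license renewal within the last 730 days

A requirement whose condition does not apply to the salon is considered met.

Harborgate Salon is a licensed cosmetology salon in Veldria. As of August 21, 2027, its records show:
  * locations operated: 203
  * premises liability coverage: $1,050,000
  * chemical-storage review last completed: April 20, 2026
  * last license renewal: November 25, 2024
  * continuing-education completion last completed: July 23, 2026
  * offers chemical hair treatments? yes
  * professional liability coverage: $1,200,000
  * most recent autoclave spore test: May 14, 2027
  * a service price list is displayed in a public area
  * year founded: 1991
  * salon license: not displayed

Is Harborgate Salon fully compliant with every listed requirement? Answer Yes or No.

1. continuing-education completion 394 days ago vs limit 365 → not met
2. salon license absent → not met
3. service price list present → met
4. premises liability coverage $1,050,000 ≥ $975,000 → met
5. professional liability coverage $1,200,000 ≥ $925,000 → met
6. chemical-storage review 488 days ago vs limit 540 → met
7. autoclave spore test 99 days ago vs limit 90 → not met
8. condition 'offers chemical hair treatments' holds; license renewal 999 days ago vs limit 730 → not met
Not met: 1, 2, 7, 8

No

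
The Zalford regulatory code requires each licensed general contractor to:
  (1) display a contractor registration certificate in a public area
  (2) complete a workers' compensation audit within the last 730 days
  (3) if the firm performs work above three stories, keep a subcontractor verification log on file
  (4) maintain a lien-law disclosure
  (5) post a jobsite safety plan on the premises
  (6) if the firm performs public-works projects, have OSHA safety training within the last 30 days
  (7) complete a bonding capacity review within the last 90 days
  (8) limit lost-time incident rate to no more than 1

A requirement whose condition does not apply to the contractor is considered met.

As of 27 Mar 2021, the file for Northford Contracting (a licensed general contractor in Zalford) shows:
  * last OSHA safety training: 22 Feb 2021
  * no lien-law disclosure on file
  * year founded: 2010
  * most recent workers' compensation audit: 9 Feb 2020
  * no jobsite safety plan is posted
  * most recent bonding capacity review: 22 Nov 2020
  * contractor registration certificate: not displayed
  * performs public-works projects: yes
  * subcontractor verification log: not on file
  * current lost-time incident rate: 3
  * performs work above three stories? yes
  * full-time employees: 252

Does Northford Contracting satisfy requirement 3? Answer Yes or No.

No

3. condition 'performs work above three stories' holds; subcontractor verification log absent → not met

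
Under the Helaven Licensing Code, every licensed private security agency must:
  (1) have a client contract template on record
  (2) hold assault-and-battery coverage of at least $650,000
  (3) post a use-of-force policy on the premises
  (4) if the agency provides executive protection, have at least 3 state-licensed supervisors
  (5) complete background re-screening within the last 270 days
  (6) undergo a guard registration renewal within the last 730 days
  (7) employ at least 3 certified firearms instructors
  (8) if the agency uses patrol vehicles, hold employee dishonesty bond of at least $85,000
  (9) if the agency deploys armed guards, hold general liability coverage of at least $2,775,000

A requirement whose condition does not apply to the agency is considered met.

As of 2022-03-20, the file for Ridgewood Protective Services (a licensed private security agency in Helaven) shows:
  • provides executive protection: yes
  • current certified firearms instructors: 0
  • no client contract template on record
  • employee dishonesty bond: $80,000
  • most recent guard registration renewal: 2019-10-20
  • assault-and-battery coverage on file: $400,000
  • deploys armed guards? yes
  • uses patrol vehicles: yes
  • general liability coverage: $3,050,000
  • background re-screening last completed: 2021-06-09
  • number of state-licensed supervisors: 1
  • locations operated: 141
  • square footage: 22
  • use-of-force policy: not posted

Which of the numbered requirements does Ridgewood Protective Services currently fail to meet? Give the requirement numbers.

1. client contract template absent → not met
2. assault-and-battery coverage $400,000 < $650,000 → not met
3. use-of-force policy absent → not met
4. condition 'provides executive protection' holds; state-licensed supervisors 1 < 3 → not met
5. background re-screening 284 days ago vs limit 270 → not met
6. guard registration renewal 882 days ago vs limit 730 → not met
7. certified firearms instructors 0 < 3 → not met
8. condition 'uses patrol vehicles' holds; employee dishonesty bond $80,000 < $85,000 → not met
9. condition 'deploys armed guards' holds; general liability coverage $3,050,000 ≥ $2,775,000 → met
Not met: 1, 2, 3, 4, 5, 6, 7, 8

1, 2, 3, 4, 5, 6, 7, 8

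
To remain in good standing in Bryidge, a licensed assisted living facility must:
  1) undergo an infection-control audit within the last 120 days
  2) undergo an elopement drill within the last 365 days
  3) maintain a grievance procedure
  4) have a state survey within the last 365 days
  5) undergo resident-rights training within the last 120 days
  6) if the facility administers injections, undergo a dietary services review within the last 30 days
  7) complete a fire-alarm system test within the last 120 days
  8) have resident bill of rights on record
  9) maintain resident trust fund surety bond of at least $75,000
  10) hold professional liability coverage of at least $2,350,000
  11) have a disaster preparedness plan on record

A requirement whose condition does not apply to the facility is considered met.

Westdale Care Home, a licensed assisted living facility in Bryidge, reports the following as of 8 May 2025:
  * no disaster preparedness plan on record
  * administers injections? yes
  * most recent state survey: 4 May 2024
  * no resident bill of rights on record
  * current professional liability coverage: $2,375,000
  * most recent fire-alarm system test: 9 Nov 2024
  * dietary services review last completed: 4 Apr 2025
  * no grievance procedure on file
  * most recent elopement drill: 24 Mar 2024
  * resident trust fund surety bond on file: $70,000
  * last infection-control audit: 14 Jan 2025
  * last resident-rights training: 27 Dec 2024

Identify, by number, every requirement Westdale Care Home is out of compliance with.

1. infection-control audit 114 days ago vs limit 120 → met
2. elopement drill 410 days ago vs limit 365 → not met
3. grievance procedure absent → not met
4. state survey 369 days ago vs limit 365 → not met
5. resident-rights training 132 days ago vs limit 120 → not met
6. condition 'administers injections' holds; dietary services review 34 days ago vs limit 30 → not met
7. fire-alarm system test 180 days ago vs limit 120 → not met
8. resident bill of rights absent → not met
9. resident trust fund surety bond $70,000 < $75,000 → not met
10. professional liability coverage $2,375,000 ≥ $2,350,000 → met
11. disaster preparedness plan absent → not met
Not met: 2, 3, 4, 5, 6, 7, 8, 9, 11

2, 3, 4, 5, 6, 7, 8, 9, 11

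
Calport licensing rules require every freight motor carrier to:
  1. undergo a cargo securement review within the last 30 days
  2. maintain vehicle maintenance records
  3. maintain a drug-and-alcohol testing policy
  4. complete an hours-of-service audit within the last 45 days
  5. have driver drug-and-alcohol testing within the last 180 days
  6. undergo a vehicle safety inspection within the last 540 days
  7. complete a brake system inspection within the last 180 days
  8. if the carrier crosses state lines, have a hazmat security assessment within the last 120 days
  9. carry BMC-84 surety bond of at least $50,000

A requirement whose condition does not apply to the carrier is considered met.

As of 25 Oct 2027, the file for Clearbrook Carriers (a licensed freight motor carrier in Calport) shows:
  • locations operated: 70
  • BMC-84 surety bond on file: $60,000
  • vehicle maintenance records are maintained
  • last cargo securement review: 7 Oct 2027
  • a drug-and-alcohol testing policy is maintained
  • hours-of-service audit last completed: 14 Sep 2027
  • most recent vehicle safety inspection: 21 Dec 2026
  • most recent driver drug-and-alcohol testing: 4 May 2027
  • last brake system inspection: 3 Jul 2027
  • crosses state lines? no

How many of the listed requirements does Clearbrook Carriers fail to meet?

1. cargo securement review 18 days ago vs limit 30 → met
2. vehicle maintenance records present → met
3. drug-and-alcohol testing policy present → met
4. hours-of-service audit 41 days ago vs limit 45 → met
5. driver drug-and-alcohol testing 174 days ago vs limit 180 → met
6. vehicle safety inspection 308 days ago vs limit 540 → met
7. brake system inspection 114 days ago vs limit 180 → met
8. condition 'crosses state lines' does not hold → requirement n/a → met
9. BMC-84 surety bond $60,000 ≥ $50,000 → met
Not met: 0 of 9

0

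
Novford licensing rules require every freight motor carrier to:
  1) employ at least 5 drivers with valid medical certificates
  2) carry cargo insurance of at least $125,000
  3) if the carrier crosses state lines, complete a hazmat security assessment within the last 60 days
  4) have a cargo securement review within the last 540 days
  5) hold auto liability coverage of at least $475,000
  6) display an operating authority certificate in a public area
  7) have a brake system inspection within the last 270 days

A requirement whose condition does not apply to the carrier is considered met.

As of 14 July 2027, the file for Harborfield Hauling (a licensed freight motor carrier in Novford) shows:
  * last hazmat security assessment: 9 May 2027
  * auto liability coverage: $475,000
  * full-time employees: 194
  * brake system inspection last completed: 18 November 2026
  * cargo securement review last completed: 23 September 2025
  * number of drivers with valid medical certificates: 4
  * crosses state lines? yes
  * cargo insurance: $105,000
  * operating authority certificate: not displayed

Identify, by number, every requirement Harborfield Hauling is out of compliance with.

1, 2, 3, 4, 6

1. drivers with valid medical certificates 4 < 5 → not met
2. cargo insurance $105,000 < $125,000 → not met
3. condition 'crosses state lines' holds; hazmat security assessment 66 days ago vs limit 60 → not met
4. cargo securement review 659 days ago vs limit 540 → not met
5. auto liability coverage $475,000 ≥ $475,000 → met
6. operating authority certificate absent → not met
7. brake system inspection 238 days ago vs limit 270 → met
Not met: 1, 2, 3, 4, 6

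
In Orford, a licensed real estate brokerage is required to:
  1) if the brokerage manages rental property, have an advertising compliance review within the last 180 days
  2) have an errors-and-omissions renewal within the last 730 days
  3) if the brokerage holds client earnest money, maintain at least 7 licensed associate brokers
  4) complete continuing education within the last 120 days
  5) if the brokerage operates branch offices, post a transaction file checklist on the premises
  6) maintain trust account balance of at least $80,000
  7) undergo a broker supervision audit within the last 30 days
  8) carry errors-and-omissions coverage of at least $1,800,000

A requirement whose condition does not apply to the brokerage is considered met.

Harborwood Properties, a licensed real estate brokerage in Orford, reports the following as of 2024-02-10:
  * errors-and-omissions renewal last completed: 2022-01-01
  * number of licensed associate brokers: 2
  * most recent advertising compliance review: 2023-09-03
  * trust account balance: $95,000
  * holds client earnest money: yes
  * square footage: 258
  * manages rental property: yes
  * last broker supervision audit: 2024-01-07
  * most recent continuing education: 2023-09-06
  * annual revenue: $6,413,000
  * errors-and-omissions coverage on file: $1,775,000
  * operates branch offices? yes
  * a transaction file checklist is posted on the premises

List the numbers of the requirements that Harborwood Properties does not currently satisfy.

1. condition 'manages rental property' holds; advertising compliance review 160 days ago vs limit 180 → met
2. errors-and-omissions renewal 770 days ago vs limit 730 → not met
3. condition 'holds client earnest money' holds; licensed associate brokers 2 < 7 → not met
4. continuing education 157 days ago vs limit 120 → not met
5. condition 'operates branch offices' holds; transaction file checklist present → met
6. trust account balance $95,000 ≥ $80,000 → met
7. broker supervision audit 34 days ago vs limit 30 → not met
8. errors-and-omissions coverage $1,775,000 < $1,800,000 → not met
Not met: 2, 3, 4, 7, 8

2, 3, 4, 7, 8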